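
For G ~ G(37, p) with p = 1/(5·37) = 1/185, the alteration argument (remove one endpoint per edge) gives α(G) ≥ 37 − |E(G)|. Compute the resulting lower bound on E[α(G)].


E[|E(G)|] = C(37, 2)·p = 666 · (1/185) = 18/5.
E[α(G)] ≥ n − E[|E(G)|] = 37 − 18/5 = 167/5.
Numerically: ≈ 33.400.
(This is only a lower bound; the true E[α(G)] may be larger.)

E[α(G)] ≥ 167/5 ≈ 33.400.


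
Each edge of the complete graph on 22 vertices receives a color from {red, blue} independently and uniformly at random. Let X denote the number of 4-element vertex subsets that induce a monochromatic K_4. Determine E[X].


Let X = Σ_S X_S over the C(22, 4) = 7315 subsets S of size 4, where X_S = 1 if the K_4 on S is monochromatic.
For a fixed S, the K_4 on S has C(4, 2) = 6 edges. P[all 6 edges red] = (1/2)^6, and likewise for blue, so P[monochromatic] = 2·(1/2)^6 = 2^{1 − 6} = 1/32.
Summing: E[X] = C(22, 4) · 2^{1 − 6} = 7315 · 1/32 = 7315/32.
Numerically: E[X] ≈ 228.5938.

E[X] = C(22,4)·2^(1−C(4,2)) = 7315/32 ≈ 228.5938.


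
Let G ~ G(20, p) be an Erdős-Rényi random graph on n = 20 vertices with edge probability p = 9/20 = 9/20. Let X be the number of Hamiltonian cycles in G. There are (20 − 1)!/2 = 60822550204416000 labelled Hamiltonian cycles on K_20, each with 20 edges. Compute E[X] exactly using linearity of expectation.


K_20 has (20 − 1)!/2 = 60822550204416000 labelled Hamiltonian cycles.
For each such Hamiltonian cycle H, let X_H = 1 if all 20 edges of H are present in G. Then P[X_H = 1] = p^{20} = (9/20)^{20} = 12157665459056928801/104857600000000000000000000.
By linearity: E[X] = Σ_H E[X_H] = 60822550204416000 · p^{20} = 60822550204416000 · 12157665459056928801/104857600000000000000000000 = 180532279724605553545860280221/25600000000000000000.
Numerically: E[X] ≈ 7.052e+09.

E[X] = 60822550204416000 · (9/20)^{20} = 180532279724605553545860280221/25600000000000000000 ≈ 7.052e+09.


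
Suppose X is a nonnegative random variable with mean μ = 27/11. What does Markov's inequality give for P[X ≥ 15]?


μ = E[X] = 27/11, a = 15.
Markov: P[X ≥ 15] ≤ μ/a = (27/11)/15 = 9/55.
Numerically: ≈ 0.1636.
(Since a = 15 > μ = 2.4545, the bound 9/55 is < 1 and informative.)

P[X ≥ 15] ≤ 9/55 ≈ 0.1636.


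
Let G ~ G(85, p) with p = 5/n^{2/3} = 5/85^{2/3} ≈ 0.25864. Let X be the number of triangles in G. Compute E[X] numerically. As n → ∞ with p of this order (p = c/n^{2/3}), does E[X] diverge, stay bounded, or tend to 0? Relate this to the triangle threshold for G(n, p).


Number of potential triangles: C(85, 3) = 98770.
Each occurs with probability p³ ≈ (0.25864)³ ≈ 1.7301038e-02.
By linearity: E[X] = C(85, 3)·p³ ≈ 98770 · 1.7301038e-02 ≈ 1708.82353.
Since α = 2/3 < 1, p = c/n^{2/3} ≫ 1/n is above the triangle threshold p ~ 1/n. Asymptotically E[X] ~ (c³/6)·n^{3(1−α)} = (5³/6)·n^{1} → ∞; triangles are abundant w.h.p.

E[X] ≈ 1708.82353; in regime p = Θ(1/n^{2/3}) E[X] diverges (above the triangle threshold p ~ 1/n).


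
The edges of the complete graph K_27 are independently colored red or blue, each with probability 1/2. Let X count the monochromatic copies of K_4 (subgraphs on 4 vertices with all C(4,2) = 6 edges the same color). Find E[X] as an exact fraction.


Let X = Σ_S X_S over the C(27, 4) = 17550 subsets S of size 4, where X_S = 1 if the K_4 on S is monochromatic.
For a fixed S, the K_4 on S has C(4, 2) = 6 edges. P[all 6 edges red] = (1/2)^6, and likewise for blue, so P[monochromatic] = 2·(1/2)^6 = 2^{1 − 6} = 1/32.
By linearity of expectation: E[X] = C(27, 4) · 2^{1 − 6} = 17550 · 1/32 = 8775/16.
Numerically: E[X] ≈ 548.437500.

E[X] = C(27,4)·2^(1−C(4,2)) = 8775/16 ≈ 548.437500.


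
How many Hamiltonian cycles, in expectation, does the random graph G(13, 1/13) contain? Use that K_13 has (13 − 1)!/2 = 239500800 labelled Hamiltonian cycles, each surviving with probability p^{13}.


K_13 has (13 − 1)!/2 = 239500800 labelled Hamiltonian cycles.
For each such Hamiltonian cycle H, let X_H = 1 if all 13 edges of H are present in G. Then P[X_H = 1] = p^{13} = (1/13)^{13} = 1/302875106592253.
Summing the indicators: E[X] = Σ_H E[X_H] = 239500800 · p^{13} = 239500800 · 1/302875106592253 = 239500800/302875106592253.
Numerically: E[X] ≈ 7.9076e-07.

E[X] = 239500800 · (1/13)^{13} = 239500800/302875106592253 ≈ 7.9076e-07.


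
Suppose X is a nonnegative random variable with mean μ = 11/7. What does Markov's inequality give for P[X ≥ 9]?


μ = E[X] = 11/7, a = 9.
Markov: P[X ≥ 9] ≤ μ/a = (11/7)/9 = 11/63.
Numerically: ≈ 0.17460.
(Since a = 9 > μ = 1.57143, the bound 11/63 is < 1 and informative.)

P[X ≥ 9] ≤ 11/63 ≈ 0.17460.


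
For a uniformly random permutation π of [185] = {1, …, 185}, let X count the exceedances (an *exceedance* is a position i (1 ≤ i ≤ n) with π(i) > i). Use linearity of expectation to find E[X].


Write X = Σ_{i=1}^{185} X_i, where X_i = 1_{π(i) > i}.
For each fixed i, π(i) is uniform over {1, …, 185} (marginal of a uniform permutation), so P[π(i) > i] = (n − i)/n. Summing: Σ_{i=1}^{185} (n − i)/n = (0 + 1 + … + 184)/185 = 185(185 − 1)/(2·185) = (185 − 1)/2.
Hence E[X] = Σ_{i=1}^{185} (185 − i)/185 = 92 ≈ 92.000000.

E[X] = 92 = 92.000000.


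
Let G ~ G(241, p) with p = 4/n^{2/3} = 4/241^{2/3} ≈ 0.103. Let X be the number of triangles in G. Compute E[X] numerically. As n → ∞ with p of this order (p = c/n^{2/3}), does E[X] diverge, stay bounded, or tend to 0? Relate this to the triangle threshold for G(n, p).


Number of potential triangles: C(241, 3) = 2303960.
Each occurs with probability p³ ≈ (0.103)³ ≈ 1.10191e-03.
By linearity: E[X] = C(241, 3)·p³ ≈ 2303960 · 1.10191e-03 ≈ 2538.755.
Since α = 2/3 < 1, p = c/n^{2/3} ≫ 1/n is above the triangle threshold p ~ 1/n. Asymptotically E[X] ~ (c³/6)·n^{3(1−α)} = (4³/6)·n^{1} → ∞; triangles are abundant w.h.p.

E[X] ≈ 2538.755; in regime p = Θ(1/n^{2/3}) E[X] diverges (above the triangle threshold p ~ 1/n).


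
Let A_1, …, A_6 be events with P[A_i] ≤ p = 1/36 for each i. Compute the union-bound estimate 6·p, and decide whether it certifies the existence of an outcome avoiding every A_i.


Union bound: P[∪_{i=1}^{6} A_i] ≤ Σ_i P[A_i] ≤ 6·p = 6·(1/36) = 1/6.
Numerically: 1/6 ≈ 0.1666667.
Is 1/6 < 1? YES.
Since P[∪ A_i] ≤ 1/6 < 1, the complement has P[∩ A_i^c] ≥ 1 − 1/6 = 5/6 > 0, so some outcome avoids every A_i.

6·p = 1/6 ≈ 0.1666667; existence CERTIFIED by the union bound.


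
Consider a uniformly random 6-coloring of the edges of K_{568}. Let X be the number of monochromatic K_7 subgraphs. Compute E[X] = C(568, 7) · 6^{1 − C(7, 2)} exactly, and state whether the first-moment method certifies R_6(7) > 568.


E[X] = C(568, 7) · 6^{1 − 21} = 3646611956239704 · 6^{−20} = 3646611956239704/3656158440062976.
As a reduced fraction: E[X] = 16882462760369/16926659444736 ≈ 0.99739.
Is E[X] < 1? YES.
Since E[X] < 1, there exists a 6-coloring of K_{568} with no monochromatic K_7; hence R_6(7) > 568.

E[X] = 16882462760369/16926659444736 ≈ 0.99739; E[X] < 1, so R_6(7) > 568.


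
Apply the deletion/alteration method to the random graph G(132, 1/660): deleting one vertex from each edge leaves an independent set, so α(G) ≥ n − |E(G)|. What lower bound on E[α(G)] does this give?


E[|E(G)|] = C(132, 2)·p = 8646 · (1/660) = 131/10.
E[α(G)] ≥ n − E[|E(G)|] = 132 − 131/10 = 1189/10.
Numerically: ≈ 118.9000.
(This is only a lower bound; the true E[α(G)] may be larger.)

E[α(G)] ≥ 1189/10 ≈ 118.9000.


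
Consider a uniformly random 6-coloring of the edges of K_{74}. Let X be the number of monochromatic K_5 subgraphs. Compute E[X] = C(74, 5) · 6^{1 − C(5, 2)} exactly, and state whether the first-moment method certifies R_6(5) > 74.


E[X] = C(74, 5) · 6^{1 − 10} = 16108764 · 6^{−9} = 16108764/10077696.
As a reduced fraction: E[X] = 1342397/839808 ≈ 1.598.
Is E[X] < 1? NO.
Since E[X] ≥ 1, the first-moment bound is inconclusive at n = 74; it does NOT by itself certify R_6(5) > 74.

E[X] = 1342397/839808 ≈ 1.598; E[X] ≥ 1; first-moment method inconclusive here.


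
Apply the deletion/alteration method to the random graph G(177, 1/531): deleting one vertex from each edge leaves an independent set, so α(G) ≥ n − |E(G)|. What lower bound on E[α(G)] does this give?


E[|E(G)|] = C(177, 2)·p = 15576 · (1/531) = 88/3.
E[α(G)] ≥ n − E[|E(G)|] = 177 − 88/3 = 443/3.
Numerically: ≈ 147.666667.
(This is only a lower bound; the true E[α(G)] may be larger.)

E[α(G)] ≥ 443/3 ≈ 147.666667.


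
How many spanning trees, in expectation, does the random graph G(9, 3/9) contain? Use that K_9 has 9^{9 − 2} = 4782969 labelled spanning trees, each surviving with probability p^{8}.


K_9 has 9^{9 − 2} = 4782969 labelled spanning trees.
For each such spanning tree H, let X_H = 1 if all 8 edges of H are present in G. Then P[X_H = 1] = p^{8} = (1/3)^{8} = 1/6561.
Summing the indicators: E[X] = Σ_H E[X_H] = 4782969 · p^{8} = 4782969 · 1/6561 = 729.
Numerically: E[X] ≈ 729.

E[X] = 4782969 · (1/3)^{8} = 729 ≈ 729.


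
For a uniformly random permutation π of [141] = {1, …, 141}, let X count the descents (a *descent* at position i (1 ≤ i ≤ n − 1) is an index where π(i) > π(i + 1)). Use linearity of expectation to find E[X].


Write X = Σ X_I over i = 1, …, 140, with X_I the indicator of one descent.
There are 140 indicators.
For each fixed i, the pair (π(i), π(i+1)) is a uniformly random ordered pair of distinct values from {1, …, 141}; by symmetry P[π(i) > π(i+1)] = 1/2.
By linearity: E[X] = 140 · (1/2) = (141 − 1) · (1/2) = 70 ≈ 70.000.

E[X] = 70 = 70.000.


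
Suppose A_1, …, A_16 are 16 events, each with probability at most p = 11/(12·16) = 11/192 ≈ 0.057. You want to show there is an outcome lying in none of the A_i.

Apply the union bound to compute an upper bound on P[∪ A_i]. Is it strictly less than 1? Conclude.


Union bound: P[∪_{i=1}^{16} A_i] ≤ Σ_i P[A_i] ≤ 16·p = 16·(11/192) = 11/12.
Numerically: 11/12 ≈ 0.917.
Is 11/12 < 1? YES.
Since P[∪ A_i] ≤ 11/12 < 1, the complement has P[∩ A_i^c] ≥ 1 − 11/12 = 1/12 > 0, so some outcome avoids every A_i.

16·p = 11/12 ≈ 0.917; existence CERTIFIED by the union bound.


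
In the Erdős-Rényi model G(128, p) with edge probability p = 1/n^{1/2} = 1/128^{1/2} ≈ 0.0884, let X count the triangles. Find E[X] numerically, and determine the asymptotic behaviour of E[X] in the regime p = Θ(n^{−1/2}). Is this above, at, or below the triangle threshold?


Number of potential triangles: C(128, 3) = 341376.
Each occurs with probability p³ ≈ (0.0884)³ ≈ 6.90534e-04.
By linearity: E[X] = C(128, 3)·p³ ≈ 341376 · 6.90534e-04 ≈ 235.732.
Since α = 1/2 < 1, p = c/n^{1/2} ≫ 1/n is above the triangle threshold p ~ 1/n. Asymptotically E[X] ~ (c³/6)·n^{3(1−α)} = (1³/6)·n^{1.5} → ∞; triangles are abundant w.h.p.

E[X] ≈ 235.732; in regime p = Θ(1/n^{1/2}) E[X] diverges (above the triangle threshold p ~ 1/n).


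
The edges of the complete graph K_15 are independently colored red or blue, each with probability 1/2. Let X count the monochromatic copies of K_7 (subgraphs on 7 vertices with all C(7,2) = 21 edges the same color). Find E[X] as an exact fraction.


Let X = Σ_S X_S over the C(15, 7) = 6435 subsets S of size 7, where X_S = 1 if the K_7 on S is monochromatic.
For a fixed S, the K_7 on S has C(7, 2) = 21 edges. P[all 21 edges red] = (1/2)^21, and likewise for blue, so P[monochromatic] = 2·(1/2)^21 = 2^{1 − 21} = 1/1048576.
By linearity: E[X] = C(15, 7) · 2^{1 − 21} = 6435 · 1/1048576 = 6435/1048576.
Numerically: E[X] ≈ 0.0061.

E[X] = C(15,7)·2^(1−C(7,2)) = 6435/1048576 ≈ 0.0061.


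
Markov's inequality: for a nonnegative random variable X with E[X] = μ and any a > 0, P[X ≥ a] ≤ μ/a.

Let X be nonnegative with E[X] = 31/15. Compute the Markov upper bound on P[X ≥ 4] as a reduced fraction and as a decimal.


μ = E[X] = 31/15, a = 4.
Markov: P[X ≥ 4] ≤ μ/a = (31/15)/4 = 31/60.
Numerically: ≈ 0.5167.
(Since a = 4 > μ = 2.0667, the bound 31/60 is < 1 and informative.)

P[X ≥ 4] ≤ 31/60 ≈ 0.5167.


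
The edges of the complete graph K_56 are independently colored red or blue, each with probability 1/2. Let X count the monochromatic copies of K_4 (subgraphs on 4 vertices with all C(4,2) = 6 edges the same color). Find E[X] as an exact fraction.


Let X = Σ_S X_S over the C(56, 4) = 367290 subsets S of size 4, where X_S = 1 if the K_4 on S is monochromatic.
For a fixed S, the K_4 on S has C(4, 2) = 6 edges. P[all 6 edges red] = (1/2)^6, and likewise for blue, so P[monochromatic] = 2·(1/2)^6 = 2^{1 − 6} = 1/32.
Summing: E[X] = C(56, 4) · 2^{1 − 6} = 367290 · 1/32 = 183645/16.
Numerically: E[X] ≈ 11477.812.

E[X] = C(56,4)·2^(1−C(4,2)) = 183645/16 ≈ 11477.812.


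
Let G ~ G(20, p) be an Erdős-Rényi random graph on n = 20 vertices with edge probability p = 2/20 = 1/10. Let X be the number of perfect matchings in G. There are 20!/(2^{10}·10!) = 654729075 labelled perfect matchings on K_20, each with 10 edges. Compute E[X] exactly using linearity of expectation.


K_20 has 20!/(2^{10}·10!) = 654729075 labelled perfect matchings.
For each such perfect matching H, let X_H = 1 if all 10 edges of H are present in G. Then P[X_H = 1] = p^{10} = (1/10)^{10} = 1/10000000000.
Summing the indicators: E[X] = Σ_H E[X_H] = 654729075 · p^{10} = 654729075 · 1/10000000000 = 26189163/400000000.
Numerically: E[X] ≈ 0.0654729.

E[X] = 654729075 · (1/10)^{10} = 26189163/400000000 ≈ 0.0654729.


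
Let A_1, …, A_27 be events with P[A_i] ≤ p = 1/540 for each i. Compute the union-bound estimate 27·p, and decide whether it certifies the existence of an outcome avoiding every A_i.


Union bound: P[∪_{i=1}^{27} A_i] ≤ Σ_i P[A_i] ≤ 27·p = 27·(1/540) = 1/20.
Numerically: 1/20 ≈ 0.0500000.
Is 1/20 < 1? YES.
Since P[∪ A_i] ≤ 1/20 < 1, the complement has P[∩ A_i^c] ≥ 1 − 1/20 = 19/20 > 0, so some outcome avoids every A_i.

27·p = 1/20 ≈ 0.0500000; existence CERTIFIED by the union bound.


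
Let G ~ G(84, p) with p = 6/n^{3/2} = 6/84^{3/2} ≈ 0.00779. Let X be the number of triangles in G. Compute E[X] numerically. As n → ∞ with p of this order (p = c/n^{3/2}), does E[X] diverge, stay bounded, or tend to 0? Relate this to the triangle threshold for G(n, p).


Number of potential triangles: C(84, 3) = 95284.
Each occurs with probability p³ ≈ (0.00779)³ ≈ 4.73366e-07.
By linearity: E[X] = C(84, 3)·p³ ≈ 95284 · 4.73366e-07 ≈ 0.045.
Since α = 3/2 > 1, p = c/n^{3/2} = o(1/n) is below the triangle threshold p ~ 1/n. Asymptotically E[X] ~ (c³/6)·n^{3(1−α)} = (6³/6)·n^{-1.5} → 0, so by Markov's inequality G has no triangles w.h.p.

E[X] ≈ 0.045; in regime p = Θ(1/n^{3/2}) E[X] tends to 0 (below the triangle threshold p ~ 1/n).


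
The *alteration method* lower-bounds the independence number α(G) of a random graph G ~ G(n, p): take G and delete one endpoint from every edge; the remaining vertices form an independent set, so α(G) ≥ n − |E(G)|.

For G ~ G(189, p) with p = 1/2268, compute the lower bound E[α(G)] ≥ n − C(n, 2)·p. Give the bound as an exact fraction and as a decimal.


E[|E(G)|] = C(189, 2)·p = 17766 · (1/2268) = 47/6.
E[α(G)] ≥ n − E[|E(G)|] = 189 − 47/6 = 1087/6.
Numerically: ≈ 181.167.
(This is only a lower bound; the true E[α(G)] may be larger.)

E[α(G)] ≥ 1087/6 ≈ 181.167.


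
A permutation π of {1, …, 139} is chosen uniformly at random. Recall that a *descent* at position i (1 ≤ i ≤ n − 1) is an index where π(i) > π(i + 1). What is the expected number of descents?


Write X = Σ X_I over i = 1, …, 138, with X_I the indicator of one descent.
There are 138 indicators.
For each fixed i, the pair (π(i), π(i+1)) is a uniformly random ordered pair of distinct values from {1, …, 139}; by symmetry P[π(i) > π(i+1)] = 1/2.
By linearity: E[X] = 138 · (1/2) = (139 − 1) · (1/2) = 69 ≈ 69.000.

E[X] = 69 = 69.000.


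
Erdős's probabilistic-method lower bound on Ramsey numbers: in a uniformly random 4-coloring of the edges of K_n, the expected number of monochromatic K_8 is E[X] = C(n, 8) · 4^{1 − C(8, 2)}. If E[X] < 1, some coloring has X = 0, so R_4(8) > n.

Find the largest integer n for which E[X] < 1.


We need C(n, 8) · 4^{1 − 28} < 1, i.e. C(n, 8) < 4^{28 − 1} = 18014398509481984.
Check values of n near the boundary:
  n = 407: C(407, 8) = 17424959239309050; 17424959239309050 < 18014398509481984? YES
  n = 408: C(408, 8) = 17773458424095231; 17773458424095231 < 18014398509481984? YES
  n = 409: C(409, 8) = 18128041135797879; 18128041135797879 < 18014398509481984? NO
The largest n with C(n, 8) < 18014398509481984 is n = 408 (where E[X] = 17773458424095231/18014398509481984 ≈ 0.98663). Hence R_4(8) > 408, i.e. R_4(8) ≥ 409.

Largest n = 408; hence R_4(8) > 408.


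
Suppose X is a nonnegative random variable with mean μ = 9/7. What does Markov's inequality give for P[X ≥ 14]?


μ = E[X] = 9/7, a = 14.
Markov: P[X ≥ 14] ≤ μ/a = (9/7)/14 = 9/98.
Numerically: ≈ 0.092.
(Since a = 14 > μ = 1.286, the bound 9/98 is < 1 and informative.)

P[X ≥ 14] ≤ 9/98 ≈ 0.092.


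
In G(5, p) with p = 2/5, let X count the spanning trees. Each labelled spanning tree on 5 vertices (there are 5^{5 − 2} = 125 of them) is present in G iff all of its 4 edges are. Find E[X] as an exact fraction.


K_5 has 5^{5 − 2} = 125 labelled spanning trees.
For each such spanning tree H, let X_H = 1 if all 4 edges of H are present in G. Then P[X_H = 1] = p^{4} = (2/5)^{4} = 16/625.
By linearity of expectation: E[X] = Σ_H E[X_H] = 125 · p^{4} = 125 · 16/625 = 16/5.
Numerically: E[X] ≈ 3.2.

E[X] = 125 · (2/5)^{4} = 16/5 ≈ 3.2.


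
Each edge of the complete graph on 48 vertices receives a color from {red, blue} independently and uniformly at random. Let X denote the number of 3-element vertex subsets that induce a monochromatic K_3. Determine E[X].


Let X = Σ_S X_S over the C(48, 3) = 17296 subsets S of size 3, where X_S = 1 if the K_3 on S is monochromatic.
For a fixed S, the K_3 on S has C(3, 2) = 3 edges. P[all 3 edges red] = (1/2)^3, and likewise for blue, so P[monochromatic] = 2·(1/2)^3 = 2^{1 − 3} = 1/4.
By linearity: E[X] = C(48, 3) · 2^{1 − 3} = 17296 · 1/4 = 4324.
Numerically: E[X] ≈ 4324.0000.

E[X] = C(48,3)·2^(1−C(3,2)) = 4324 ≈ 4324.0000.


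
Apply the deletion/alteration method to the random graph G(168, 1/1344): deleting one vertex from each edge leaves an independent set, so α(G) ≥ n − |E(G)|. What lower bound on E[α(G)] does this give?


E[|E(G)|] = C(168, 2)·p = 14028 · (1/1344) = 167/16.
E[α(G)] ≥ n − E[|E(G)|] = 168 − 167/16 = 2521/16.
Numerically: ≈ 157.56250.
(This is only a lower bound; the true E[α(G)] may be larger.)

E[α(G)] ≥ 2521/16 ≈ 157.56250.


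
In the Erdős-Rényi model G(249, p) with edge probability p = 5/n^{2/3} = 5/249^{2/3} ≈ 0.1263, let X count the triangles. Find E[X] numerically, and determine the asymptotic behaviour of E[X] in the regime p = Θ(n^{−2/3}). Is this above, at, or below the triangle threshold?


Number of potential triangles: C(249, 3) = 2542124.
Each occurs with probability p³ ≈ (0.1263)³ ≈ 2.016097e-03.
By linearity: E[X] = C(249, 3)·p³ ≈ 2542124 · 2.016097e-03 ≈ 5125.1673.
Since α = 2/3 < 1, p = c/n^{2/3} ≫ 1/n is above the triangle threshold p ~ 1/n. Asymptotically E[X] ~ (c³/6)·n^{3(1−α)} = (5³/6)·n^{1} → ∞; triangles are abundant w.h.p.

E[X] ≈ 5125.1673; in regime p = Θ(1/n^{2/3}) E[X] diverges (above the triangle threshold p ~ 1/n).


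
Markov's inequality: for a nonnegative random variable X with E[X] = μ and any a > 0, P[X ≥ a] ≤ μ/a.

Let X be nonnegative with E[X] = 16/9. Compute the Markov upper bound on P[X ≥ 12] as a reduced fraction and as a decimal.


μ = E[X] = 16/9, a = 12.
Markov: P[X ≥ 12] ≤ μ/a = (16/9)/12 = 4/27.
Numerically: ≈ 0.148148.
(Since a = 12 > μ = 1.777778, the bound 4/27 is < 1 and informative.)

P[X ≥ 12] ≤ 4/27 ≈ 0.148148.


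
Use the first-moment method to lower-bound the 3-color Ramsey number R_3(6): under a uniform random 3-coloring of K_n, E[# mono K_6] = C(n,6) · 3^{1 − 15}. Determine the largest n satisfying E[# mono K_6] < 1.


We need C(n, 6) · 3^{1 − 15} < 1, i.e. C(n, 6) < 3^{15 − 1} = 4782969.
Check values of n near the boundary:
  n = 40: C(40, 6) = 3838380; 3838380 < 4782969? YES
  n = 41: C(41, 6) = 4496388; 4496388 < 4782969? YES
  n = 42: C(42, 6) = 5245786; 5245786 < 4782969? NO
  n = 43: C(43, 6) = 6096454; 6096454 < 4782969? NO
The largest n with C(n, 6) < 4782969 is n = 41 (where E[X] = 1498796/1594323 ≈ 0.9401). Hence R_3(6) > 41, i.e. R_3(6) ≥ 42.

Largest n = 41; hence R_3(6) > 41.


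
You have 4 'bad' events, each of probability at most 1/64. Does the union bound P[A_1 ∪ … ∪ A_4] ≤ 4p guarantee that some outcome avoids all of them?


Union bound: P[∪_{i=1}^{4} A_i] ≤ Σ_i P[A_i] ≤ 4·p = 4·(1/64) = 1/16.
Numerically: 1/16 ≈ 0.06250.
Is 1/16 < 1? YES.
Since P[∪ A_i] ≤ 1/16 < 1, the complement has P[∩ A_i^c] ≥ 1 − 1/16 = 15/16 > 0, so some outcome avoids every A_i.

4·p = 1/16 ≈ 0.06250; existence CERTIFIED by the union bound.


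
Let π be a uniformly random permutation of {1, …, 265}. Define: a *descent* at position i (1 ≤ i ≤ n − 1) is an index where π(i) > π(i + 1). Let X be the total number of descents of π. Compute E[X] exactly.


Write X = Σ X_I over i = 1, …, 264, with X_I the indicator of one descent.
There are 264 indicators.
For each fixed i, the pair (π(i), π(i+1)) is a uniformly random ordered pair of distinct values from {1, …, 265}; by symmetry P[π(i) > π(i+1)] = 1/2.
By linearity: E[X] = 264 · (1/2) = (265 − 1) · (1/2) = 132 ≈ 132.00000.

E[X] = 132 = 132.00000.


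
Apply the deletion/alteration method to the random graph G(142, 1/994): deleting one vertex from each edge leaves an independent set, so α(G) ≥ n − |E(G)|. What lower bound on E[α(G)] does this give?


E[|E(G)|] = C(142, 2)·p = 10011 · (1/994) = 141/14.
E[α(G)] ≥ n − E[|E(G)|] = 142 − 141/14 = 1847/14.
Numerically: ≈ 131.929.
(This is only a lower bound; the true E[α(G)] may be larger.)

E[α(G)] ≥ 1847/14 ≈ 131.929.


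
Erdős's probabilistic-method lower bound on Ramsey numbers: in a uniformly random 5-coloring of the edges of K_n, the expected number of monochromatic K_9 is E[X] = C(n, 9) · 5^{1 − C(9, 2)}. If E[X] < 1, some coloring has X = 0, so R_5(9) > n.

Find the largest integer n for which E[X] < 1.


We need C(n, 9) · 5^{1 − 36} < 1, i.e. C(n, 9) < 5^{36 − 1} = 2910383045673370361328125.
Check values of n near the boundary:
  n = 2168: C(2168, 9) = 2867804175977929537095120; 2867804175977929537095120 < 2910383045673370361328125? YES
  n = 2169: C(2169, 9) = 2879753360044504243499683; 2879753360044504243499683 < 2910383045673370361328125? YES
  n = 2170: C(2170, 9) = 2891746779868845075610510; 2891746779868845075610510 < 2910383045673370361328125? YES
  n = 2171: C(2171, 9) = 2903784578674959601827205; 2903784578674959601827205 < 2910383045673370361328125? YES
  n = 2172: C(2172, 9) = 2915866900084148060642020; 2915866900084148060642020 < 2910383045673370361328125? NO
  n = 2173: C(2173, 9) = 2927993888115921319674265; 2927993888115921319674265 < 2910383045673370361328125? NO
The largest n with C(n, 9) < 2910383045673370361328125 is n = 2171 (where E[X] = 580756915734991920365441/582076609134674072265625 ≈ 0.9977). Hence R_5(9) > 2171, i.e. R_5(9) ≥ 2172.

Largest n = 2171; hence R_5(9) > 2171.


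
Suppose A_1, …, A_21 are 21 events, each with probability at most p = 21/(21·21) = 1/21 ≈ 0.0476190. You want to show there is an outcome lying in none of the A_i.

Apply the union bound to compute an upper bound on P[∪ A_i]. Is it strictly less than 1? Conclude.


Union bound: P[∪_{i=1}^{21} A_i] ≤ Σ_i P[A_i] ≤ 21·p = 21·(1/21) = 1.
Numerically: 1 ≈ 1.0000000.
Is 1 < 1? NO.
Since the bound 1 is ≥ 1, the union bound is uninformative here; it does NOT by itself certify existence.

21·p = 1 ≈ 1.0000000; existence NOT certified by the union bound.


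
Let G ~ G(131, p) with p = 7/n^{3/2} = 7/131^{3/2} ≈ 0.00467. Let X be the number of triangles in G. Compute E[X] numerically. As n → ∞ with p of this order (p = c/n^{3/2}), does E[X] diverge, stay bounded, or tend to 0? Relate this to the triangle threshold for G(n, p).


Number of potential triangles: C(131, 3) = 366145.
Each occurs with probability p³ ≈ (0.00467)³ ≈ 1.01759e-07.
By linearity: E[X] = C(131, 3)·p³ ≈ 366145 · 1.01759e-07 ≈ 0.037.
Since α = 3/2 > 1, p = c/n^{3/2} = o(1/n) is below the triangle threshold p ~ 1/n. Asymptotically E[X] ~ (c³/6)·n^{3(1−α)} = (7³/6)·n^{-1.5} → 0, so by Markov's inequality G has no triangles w.h.p.

E[X] ≈ 0.037; in regime p = Θ(1/n^{3/2}) E[X] tends to 0 (below the triangle threshold p ~ 1/n).


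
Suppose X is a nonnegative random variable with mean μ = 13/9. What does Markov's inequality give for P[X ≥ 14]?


μ = E[X] = 13/9, a = 14.
Markov: P[X ≥ 14] ≤ μ/a = (13/9)/14 = 13/126.
Numerically: ≈ 0.103.
(Since a = 14 > μ = 1.444, the bound 13/126 is < 1 and informative.)

P[X ≥ 14] ≤ 13/126 ≈ 0.103.


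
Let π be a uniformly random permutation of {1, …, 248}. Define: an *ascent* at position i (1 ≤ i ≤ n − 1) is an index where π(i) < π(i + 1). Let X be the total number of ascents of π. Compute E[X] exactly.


Write X = Σ X_I over i = 1, …, 247, with X_I the indicator of one ascent.
There are 247 indicators.
For each fixed i, the pair (π(i), π(i+1)) is a uniformly random ordered pair of distinct values from {1, …, 248}; by symmetry P[π(i) < π(i+1)] = 1/2.
By linearity: E[X] = 247 · (1/2) = (248 − 1) · (1/2) = 247/2 ≈ 123.500.

E[X] = 247/2 = 123.500.


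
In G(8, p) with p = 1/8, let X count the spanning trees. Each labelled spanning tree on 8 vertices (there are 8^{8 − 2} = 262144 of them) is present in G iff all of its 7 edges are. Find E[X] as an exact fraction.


K_8 has 8^{8 − 2} = 262144 labelled spanning trees.
For each such spanning tree H, let X_H = 1 if all 7 edges of H are present in G. Then P[X_H = 1] = p^{7} = (1/8)^{7} = 1/2097152.
Summing the indicators: E[X] = Σ_H E[X_H] = 262144 · p^{7} = 262144 · 1/2097152 = 1/8.
Numerically: E[X] ≈ 0.125.

E[X] = 262144 · (1/8)^{7} = 1/8 ≈ 0.125.


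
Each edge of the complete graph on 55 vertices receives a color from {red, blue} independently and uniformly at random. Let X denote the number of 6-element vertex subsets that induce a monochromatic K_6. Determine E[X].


Let X = Σ_S X_S over the C(55, 6) = 28989675 subsets S of size 6, where X_S = 1 if the K_6 on S is monochromatic.
For a fixed S, the K_6 on S has C(6, 2) = 15 edges. P[all 15 edges red] = (1/2)^15, and likewise for blue, so P[monochromatic] = 2·(1/2)^15 = 2^{1 − 15} = 1/16384.
Summing: E[X] = C(55, 6) · 2^{1 − 15} = 28989675 · 1/16384 = 28989675/16384.
Numerically: E[X] ≈ 1769.389.

E[X] = C(55,6)·2^(1−C(6,2)) = 28989675/16384 ≈ 1769.389.


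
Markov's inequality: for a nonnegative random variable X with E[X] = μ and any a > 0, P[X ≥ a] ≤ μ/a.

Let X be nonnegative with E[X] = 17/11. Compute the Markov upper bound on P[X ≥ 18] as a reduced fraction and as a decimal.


μ = E[X] = 17/11, a = 18.
Markov: P[X ≥ 18] ≤ μ/a = (17/11)/18 = 17/198.
Numerically: ≈ 0.08586.
(Since a = 18 > μ = 1.54545, the bound 17/198 is < 1 and informative.)

P[X ≥ 18] ≤ 17/198 ≈ 0.08586.


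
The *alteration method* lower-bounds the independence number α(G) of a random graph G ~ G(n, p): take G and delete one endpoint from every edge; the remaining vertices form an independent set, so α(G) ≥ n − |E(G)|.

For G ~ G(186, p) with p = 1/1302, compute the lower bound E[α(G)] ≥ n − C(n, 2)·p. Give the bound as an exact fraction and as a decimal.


E[|E(G)|] = C(186, 2)·p = 17205 · (1/1302) = 185/14.
E[α(G)] ≥ n − E[|E(G)|] = 186 − 185/14 = 2419/14.
Numerically: ≈ 172.785714.
(This is only a lower bound; the true E[α(G)] may be larger.)

E[α(G)] ≥ 2419/14 ≈ 172.785714.


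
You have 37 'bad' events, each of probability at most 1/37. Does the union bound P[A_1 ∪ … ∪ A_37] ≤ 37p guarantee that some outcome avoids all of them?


Union bound: P[∪_{i=1}^{37} A_i] ≤ Σ_i P[A_i] ≤ 37·p = 37·(1/37) = 1.
Numerically: 1 ≈ 1.000000.
Is 1 < 1? NO.
Since the bound 1 is ≥ 1, the union bound is uninformative here; it does NOT by itself certify existence.

37·p = 1 ≈ 1.000000; existence NOT certified by the union bound.


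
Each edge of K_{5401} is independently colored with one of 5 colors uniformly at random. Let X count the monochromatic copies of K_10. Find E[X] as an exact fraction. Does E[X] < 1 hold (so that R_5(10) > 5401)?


E[X] = C(5401, 10) · 5^{1 − 45} = 5772423232412011351582235732760 · 5^{−44} = 5772423232412011351582235732760/5684341886080801486968994140625.
As a reduced fraction: E[X] = 1154484646482402270316447146552/1136868377216160297393798828125 ≈ 1.0155.
Is E[X] < 1? NO.
Since E[X] ≥ 1, the first-moment bound is inconclusive at n = 5401; it does NOT by itself certify R_5(10) > 5401.

E[X] = 1154484646482402270316447146552/1136868377216160297393798828125 ≈ 1.0155; E[X] ≥ 1; first-moment method inconclusive here.


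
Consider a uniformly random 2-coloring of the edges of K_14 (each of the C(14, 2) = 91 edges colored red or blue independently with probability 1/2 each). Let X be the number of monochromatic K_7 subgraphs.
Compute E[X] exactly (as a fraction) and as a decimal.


Let X = Σ_S X_S over the C(14, 7) = 3432 subsets S of size 7, where X_S = 1 if the K_7 on S is monochromatic.
For a fixed S, the K_7 on S has C(7, 2) = 21 edges. P[all 21 edges red] = (1/2)^21, and likewise for blue, so P[monochromatic] = 2·(1/2)^21 = 2^{1 − 21} = 1/1048576.
Summing: E[X] = C(14, 7) · 2^{1 − 21} = 3432 · 1/1048576 = 429/131072.
Numerically: E[X] ≈ 0.003273.

E[X] = C(14,7)·2^(1−C(7,2)) = 429/131072 ≈ 0.003273.


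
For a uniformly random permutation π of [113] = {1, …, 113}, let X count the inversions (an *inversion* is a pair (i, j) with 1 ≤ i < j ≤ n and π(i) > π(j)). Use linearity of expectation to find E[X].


Write X = Σ X_I over the C(113, 2) = 6328 pairs i < j, with X_I the indicator of one inversion.
There are 6328 indicators.
For each fixed pair i < j, the values π(i) and π(j) are two distinct elements of {1, …, 113} in uniformly random order; by symmetry P[π(i) > π(j)] = 1/2.
By linearity: E[X] = 6328 · (1/2) = C(113, 2) · (1/2) = 6328/2 = 3164 ≈ 3164.000.

E[X] = 3164 = 3164.000.


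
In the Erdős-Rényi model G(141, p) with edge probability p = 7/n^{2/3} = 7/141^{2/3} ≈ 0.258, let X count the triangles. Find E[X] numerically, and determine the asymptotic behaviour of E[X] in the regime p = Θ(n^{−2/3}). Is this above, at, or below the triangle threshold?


Number of potential triangles: C(141, 3) = 457310.
Each occurs with probability p³ ≈ (0.258)³ ≈ 1.72527e-02.
By linearity: E[X] = C(141, 3)·p³ ≈ 457310 · 1.72527e-02 ≈ 7889.811.
Since α = 2/3 < 1, p = c/n^{2/3} ≫ 1/n is above the triangle threshold p ~ 1/n. Asymptotically E[X] ~ (c³/6)·n^{3(1−α)} = (7³/6)·n^{1} → ∞; triangles are abundant w.h.p.

E[X] ≈ 7889.811; in regime p = Θ(1/n^{2/3}) E[X] diverges (above the triangle threshold p ~ 1/n).


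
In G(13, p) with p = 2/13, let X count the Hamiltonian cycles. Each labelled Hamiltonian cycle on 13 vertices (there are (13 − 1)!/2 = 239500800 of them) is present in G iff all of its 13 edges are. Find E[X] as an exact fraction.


K_13 has (13 − 1)!/2 = 239500800 labelled Hamiltonian cycles.
For each such Hamiltonian cycle H, let X_H = 1 if all 13 edges of H are present in G. Then P[X_H = 1] = p^{13} = (2/13)^{13} = 8192/302875106592253.
By linearity: E[X] = Σ_H E[X_H] = 239500800 · p^{13} = 239500800 · 8192/302875106592253 = 1961990553600/302875106592253.
Numerically: E[X] ≈ 0.00648.

E[X] = 239500800 · (2/13)^{13} = 1961990553600/302875106592253 ≈ 0.00648.


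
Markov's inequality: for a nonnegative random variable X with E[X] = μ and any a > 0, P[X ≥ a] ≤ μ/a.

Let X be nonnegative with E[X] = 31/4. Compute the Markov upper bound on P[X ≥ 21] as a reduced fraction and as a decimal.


μ = E[X] = 31/4, a = 21.
Markov: P[X ≥ 21] ≤ μ/a = (31/4)/21 = 31/84.
Numerically: ≈ 0.369048.
(Since a = 21 > μ = 7.750000, the bound 31/84 is < 1 and informative.)

P[X ≥ 21] ≤ 31/84 ≈ 0.369048.


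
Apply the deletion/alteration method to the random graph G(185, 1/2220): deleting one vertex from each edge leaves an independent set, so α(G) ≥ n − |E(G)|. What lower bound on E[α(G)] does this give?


E[|E(G)|] = C(185, 2)·p = 17020 · (1/2220) = 23/3.
E[α(G)] ≥ n − E[|E(G)|] = 185 − 23/3 = 532/3.
Numerically: ≈ 177.33333.
(This is only a lower bound; the true E[α(G)] may be larger.)

E[α(G)] ≥ 532/3 ≈ 177.33333.


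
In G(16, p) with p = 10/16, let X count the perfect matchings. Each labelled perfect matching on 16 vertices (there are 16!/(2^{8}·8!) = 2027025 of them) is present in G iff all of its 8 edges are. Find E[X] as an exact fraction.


K_16 has 16!/(2^{8}·8!) = 2027025 labelled perfect matchings.
For each such perfect matching H, let X_H = 1 if all 8 edges of H are present in G. Then P[X_H = 1] = p^{8} = (5/8)^{8} = 390625/16777216.
By linearity of expectation: E[X] = Σ_H E[X_H] = 2027025 · p^{8} = 2027025 · 390625/16777216 = 791806640625/16777216.
Numerically: E[X] ≈ 47195.4.

E[X] = 2027025 · (5/8)^{8} = 791806640625/16777216 ≈ 47195.4.


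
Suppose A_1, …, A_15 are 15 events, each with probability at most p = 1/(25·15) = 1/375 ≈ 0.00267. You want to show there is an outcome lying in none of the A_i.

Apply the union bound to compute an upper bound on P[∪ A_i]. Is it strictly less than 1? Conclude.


Union bound: P[∪_{i=1}^{15} A_i] ≤ Σ_i P[A_i] ≤ 15·p = 15·(1/375) = 1/25.
Numerically: 1/25 ≈ 0.04000.
Is 1/25 < 1? YES.
Since P[∪ A_i] ≤ 1/25 < 1, the complement has P[∩ A_i^c] ≥ 1 − 1/25 = 24/25 > 0, so some outcome avoids every A_i.

15·p = 1/25 ≈ 0.04000; existence CERTIFIED by the union bound.


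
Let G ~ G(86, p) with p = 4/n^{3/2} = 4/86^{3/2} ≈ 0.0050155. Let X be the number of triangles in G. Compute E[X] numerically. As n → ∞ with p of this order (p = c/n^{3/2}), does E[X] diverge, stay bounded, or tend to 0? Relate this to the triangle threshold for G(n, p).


Number of potential triangles: C(86, 3) = 102340.
Each occurs with probability p³ ≈ (0.0050155)³ ≈ 1.2616443e-07.
By linearity: E[X] = C(86, 3)·p³ ≈ 102340 · 1.2616443e-07 ≈ 0.01291.
Since α = 3/2 > 1, p = c/n^{3/2} = o(1/n) is below the triangle threshold p ~ 1/n. Asymptotically E[X] ~ (c³/6)·n^{3(1−α)} = (4³/6)·n^{-1.5} → 0, so by Markov's inequality G has no triangles w.h.p.

E[X] ≈ 0.01291; in regime p = Θ(1/n^{3/2}) E[X] tends to 0 (below the triangle threshold p ~ 1/n).


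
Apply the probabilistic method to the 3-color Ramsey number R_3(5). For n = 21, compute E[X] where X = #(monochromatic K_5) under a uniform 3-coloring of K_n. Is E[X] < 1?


E[X] = C(21, 5) · 3^{1 − 10} = 20349 · 3^{−9} = 20349/19683.
As a reduced fraction: E[X] = 2261/2187 ≈ 1.0338.
Is E[X] < 1? NO.
Since E[X] ≥ 1, the first-moment bound is inconclusive at n = 21; it does NOT by itself certify R_3(5) > 21.

E[X] = 2261/2187 ≈ 1.0338; E[X] ≥ 1; first-moment method inconclusive here.


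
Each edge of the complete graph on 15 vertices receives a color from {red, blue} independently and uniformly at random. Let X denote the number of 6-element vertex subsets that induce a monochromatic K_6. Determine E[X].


Let X = Σ_S X_S over the C(15, 6) = 5005 subsets S of size 6, where X_S = 1 if the K_6 on S is monochromatic.
For a fixed S, the K_6 on S has C(6, 2) = 15 edges. P[all 15 edges red] = (1/2)^15, and likewise for blue, so P[monochromatic] = 2·(1/2)^15 = 2^{1 − 15} = 1/16384.
By linearity: E[X] = C(15, 6) · 2^{1 − 15} = 5005 · 1/16384 = 5005/16384.
Numerically: E[X] ≈ 0.305481.

E[X] = C(15,6)·2^(1−C(6,2)) = 5005/16384 ≈ 0.305481.


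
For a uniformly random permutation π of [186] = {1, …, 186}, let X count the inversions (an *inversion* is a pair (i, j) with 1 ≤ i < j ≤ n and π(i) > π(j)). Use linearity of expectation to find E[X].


Write X = Σ X_I over the C(186, 2) = 17205 pairs i < j, with X_I the indicator of one inversion.
There are 17205 indicators.
For each fixed pair i < j, the values π(i) and π(j) are two distinct elements of {1, …, 186} in uniformly random order; by symmetry P[π(i) > π(j)] = 1/2.
By linearity: E[X] = 17205 · (1/2) = C(186, 2) · (1/2) = 17205/2 = 17205/2 ≈ 8602.500.

E[X] = 17205/2 = 8602.500.


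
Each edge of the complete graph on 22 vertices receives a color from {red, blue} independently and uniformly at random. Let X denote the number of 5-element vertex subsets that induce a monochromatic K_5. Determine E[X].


Let X = Σ_S X_S over the C(22, 5) = 26334 subsets S of size 5, where X_S = 1 if the K_5 on S is monochromatic.
For a fixed S, the K_5 on S has C(5, 2) = 10 edges. P[all 10 edges red] = (1/2)^10, and likewise for blue, so P[monochromatic] = 2·(1/2)^10 = 2^{1 − 10} = 1/512.
By linearity of expectation: E[X] = C(22, 5) · 2^{1 − 10} = 26334 · 1/512 = 13167/256.
Numerically: E[X] ≈ 51.434.

E[X] = C(22,5)·2^(1−C(5,2)) = 13167/256 ≈ 51.434.


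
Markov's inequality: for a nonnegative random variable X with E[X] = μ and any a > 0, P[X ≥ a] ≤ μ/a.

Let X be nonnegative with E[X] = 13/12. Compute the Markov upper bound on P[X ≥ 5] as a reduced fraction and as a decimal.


μ = E[X] = 13/12, a = 5.
Markov: P[X ≥ 5] ≤ μ/a = (13/12)/5 = 13/60.
Numerically: ≈ 0.216667.
(Since a = 5 > μ = 1.083333, the bound 13/60 is < 1 and informative.)

P[X ≥ 5] ≤ 13/60 ≈ 0.216667.


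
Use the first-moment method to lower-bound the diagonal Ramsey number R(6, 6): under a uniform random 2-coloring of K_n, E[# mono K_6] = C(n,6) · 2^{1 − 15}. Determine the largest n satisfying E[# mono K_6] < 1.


We need C(n, 6) · 2^{1 − 15} < 1, i.e. C(n, 6) < 2^{15 − 1} = 16384.
Check values of n near the boundary:
  n = 12: C(12, 6) = 924; 924 < 16384? YES
  n = 13: C(13, 6) = 1716; 1716 < 16384? YES
  n = 14: C(14, 6) = 3003; 3003 < 16384? YES
  n = 15: C(15, 6) = 5005; 5005 < 16384? YES
  n = 16: C(16, 6) = 8008; 8008 < 16384? YES
  n = 17: C(17, 6) = 12376; 12376 < 16384? YES
  n = 18: C(18, 6) = 18564; 18564 < 16384? NO
The largest n with C(n, 6) < 16384 is n = 17 (where E[X] = 1547/2048 ≈ 0.755). Hence R(6, 6) > 17, i.e. R(6, 6) ≥ 18.

Largest n = 17; hence R(6, 6) > 17.


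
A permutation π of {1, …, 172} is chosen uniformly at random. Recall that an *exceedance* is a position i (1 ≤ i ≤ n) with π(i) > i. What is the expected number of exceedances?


Write X = Σ_{i=1}^{172} X_i, where X_i = 1_{π(i) > i}.
For each fixed i, π(i) is uniform over {1, …, 172} (marginal of a uniform permutation), so P[π(i) > i] = (n − i)/n. Summing: Σ_{i=1}^{172} (n − i)/n = (0 + 1 + … + 171)/172 = 172(172 − 1)/(2·172) = (172 − 1)/2.
Hence E[X] = Σ_{i=1}^{172} (172 − i)/172 = 171/2 ≈ 85.5000.

E[X] = 171/2 = 85.5000.


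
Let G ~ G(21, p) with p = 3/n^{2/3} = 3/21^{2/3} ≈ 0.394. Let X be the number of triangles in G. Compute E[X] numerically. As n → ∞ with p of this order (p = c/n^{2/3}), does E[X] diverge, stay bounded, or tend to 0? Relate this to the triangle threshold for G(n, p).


Number of potential triangles: C(21, 3) = 1330.
Each occurs with probability p³ ≈ (0.394)³ ≈ 6.12245e-02.
By linearity: E[X] = C(21, 3)·p³ ≈ 1330 · 6.12245e-02 ≈ 81.429.
Since α = 2/3 < 1, p = c/n^{2/3} ≫ 1/n is above the triangle threshold p ~ 1/n. Asymptotically E[X] ~ (c³/6)·n^{3(1−α)} = (3³/6)·n^{1} → ∞; triangles are abundant w.h.p.

E[X] ≈ 81.429; in regime p = Θ(1/n^{2/3}) E[X] diverges (above the triangle threshold p ~ 1/n).
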